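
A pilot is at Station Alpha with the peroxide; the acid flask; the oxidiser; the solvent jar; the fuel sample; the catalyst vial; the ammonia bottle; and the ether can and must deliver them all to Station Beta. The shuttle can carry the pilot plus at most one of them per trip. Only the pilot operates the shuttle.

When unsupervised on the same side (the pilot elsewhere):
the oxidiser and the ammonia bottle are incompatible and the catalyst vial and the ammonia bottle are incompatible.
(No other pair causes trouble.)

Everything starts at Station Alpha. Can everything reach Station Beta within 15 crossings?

No

Counting alone: the pilot can take at most 1 across per trip to Station Beta, so moving all 8 needs at least 8 loaded trips out, with a return between consecutive ones — at least 15 crossings.
The safety rule pushes this higher. Following every safe sequence of crossings, the most of the 8 that can be at Station Beta as the shuttle arrives there on crossing 15 is 7 — never all 8.
So the move cannot be finished within 15 crossings. (The shortest complete plan takes 17:)
1. Pilot goes to Station Beta with the ammonia bottle.  [Station Alpha: the acid flask, the catalyst vial, the ether can, the fuel sample, the oxidiser, the peroxide, the solvent jar | Station Beta: the ammonia bottle]
2. Pilot goes back to Station Alpha alone.  [Station Alpha: the acid flask, the catalyst vial, the ether can, the fuel sample, the oxidiser, the peroxide, the solvent jar | Station Beta: the ammonia bottle]
3. Pilot goes to Station Beta with the peroxide.  [Station Alpha: the acid flask, the catalyst vial, the ether can, the fuel sample, the oxidiser, the solvent jar | Station Beta: the ammonia bottle, the peroxide]
4. Pilot goes back to Station Alpha alone.  [Station Alpha: the acid flask, the catalyst vial, the ether can, the fuel sample, the oxidiser, the solvent jar | Station Beta: the ammonia bottle, the peroxide]
5. Pilot goes to Station Beta with the acid flask.  [Station Alpha: the catalyst vial, the ether can, the fuel sample, the oxidiser, the solvent jar | Station Beta: the acid flask, the ammonia bottle, the peroxide]
6. Pilot goes back to Station Alpha alone.  [Station Alpha: the catalyst vial, the ether can, the fuel sample, the oxidiser, the solvent jar | Station Beta: the acid flask, the ammonia bottle, the peroxide]
7. Pilot goes to Station Beta with the oxidiser.  [Station Alpha: the catalyst vial, the ether can, the fuel sample, the solvent jar | Station Beta: the acid flask, the ammonia bottle, the oxidiser, the peroxide]
8. Pilot goes back to Station Alpha with the ammonia bottle.  [Station Alpha: the ammonia bottle, the catalyst vial, the ether can, the fuel sample, the solvent jar | Station Beta: the acid flask, the oxidiser, the peroxide]
9. Pilot goes to Station Beta with the catalyst vial.  [Station Alpha: the ammonia bottle, the ether can, the fuel sample, the solvent jar | Station Beta: the acid flask, the catalyst vial, the oxidiser, the peroxide]
10. Pilot goes back to Station Alpha alone.  [Station Alpha: the ammonia bottle, the ether can, the fuel sample, the solvent jar | Station Beta: the acid flask, the catalyst vial, the oxidiser, the peroxide]
11. Pilot goes to Station Beta with the solvent jar.  [Station Alpha: the ammonia bottle, the ether can, the fuel sample | Station Beta: the acid flask, the catalyst vial, the oxidiser, the peroxide, the solvent jar]
12. Pilot goes back to Station Alpha alone.  [Station Alpha: the ammonia bottle, the ether can, the fuel sample | Station Beta: the acid flask, the catalyst vial, the oxidiser, the peroxide, the solvent jar]
13. Pilot goes to Station Beta with the fuel sample.  [Station Alpha: the ammonia bottle, the ether can | Station Beta: the acid flask, the catalyst vial, the fuel sample, the oxidiser, the peroxide, the solvent jar]
14. Pilot goes back to Station Alpha alone.  [Station Alpha: the ammonia bottle, the ether can | Station Beta: the acid flask, the catalyst vial, the fuel sample, the oxidiser, the peroxide, the solvent jar]
15. Pilot goes to Station Beta with the ether can.  [Station Alpha: the ammonia bottle | Station Beta: the acid flask, the catalyst vial, the ether can, the fuel sample, the oxidiser, the peroxide, the solvent jar]
16. Pilot goes back to Station Alpha alone.  [Station Alpha: the ammonia bottle | Station Beta: the acid flask, the catalyst vial, the ether can, the fuel sample, the oxidiser, the peroxide, the solvent jar]
17. Pilot goes to Station Beta with the ammonia bottle.  [Station Alpha: — | Station Beta: the acid flask, the ammonia bottle, the catalyst vial, the ether can, the fuel sample, the oxidiser, the peroxide, the solvent jar]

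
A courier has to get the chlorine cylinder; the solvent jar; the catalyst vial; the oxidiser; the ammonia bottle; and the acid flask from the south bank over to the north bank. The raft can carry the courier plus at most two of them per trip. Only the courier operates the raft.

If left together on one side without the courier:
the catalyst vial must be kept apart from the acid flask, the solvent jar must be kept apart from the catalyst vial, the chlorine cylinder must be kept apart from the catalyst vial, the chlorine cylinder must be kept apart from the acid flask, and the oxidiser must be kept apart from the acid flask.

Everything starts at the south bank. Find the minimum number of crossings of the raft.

9

Counting alone: the courier can take at most 2 across per trip to the north bank, so moving all 6 needs at least 3 loaded trips out, with a return between consecutive ones — at least 5 crossings.
The safety rule pushes this higher. Following every safe sequence of crossings, the most of the 6 that can be at the north bank as the raft arrives there on crossings 5, 7 is 4, 5 respectively — never all 6.
So no plan with fewer than 9 crossings exists, and this one achieves 9:
1. Courier goes to the north bank with the acid flask and the catalyst vial.
2. Courier goes back to the south bank with the catalyst vial.
3. Courier goes to the north bank with the chlorine cylinder and the solvent jar.
4. Courier goes back to the south bank with the chlorine cylinder.
5. Courier goes to the north bank with the chlorine cylinder and the oxidiser.
6. Courier goes back to the south bank with the acid flask.
7. Courier goes to the north bank with the ammonia bottle and the catalyst vial.
8. Courier goes back to the south bank with the catalyst vial.
9. Courier goes to the north bank with the acid flask and the catalyst vial.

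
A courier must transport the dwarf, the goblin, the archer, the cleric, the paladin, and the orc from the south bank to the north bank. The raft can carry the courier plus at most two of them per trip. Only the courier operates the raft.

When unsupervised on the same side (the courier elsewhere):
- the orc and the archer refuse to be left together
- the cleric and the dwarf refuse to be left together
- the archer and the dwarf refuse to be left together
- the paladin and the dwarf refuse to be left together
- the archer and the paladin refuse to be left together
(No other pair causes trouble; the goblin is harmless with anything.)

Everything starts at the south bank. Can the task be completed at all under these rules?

Yes

1. Courier goes to the north bank with the archer and the dwarf.
2. Courier goes back to the south bank with the dwarf.
3. Courier goes to the north bank with the dwarf and the goblin.
4. Courier goes back to the south bank with the dwarf.
5. Courier goes to the north bank with the cleric and the dwarf.
6. Courier goes back to the south bank with the dwarf.
7. Courier goes to the north bank with the orc and the paladin.
8. Courier goes back to the south bank with the archer.
9. Courier goes to the north bank with the archer and the dwarf.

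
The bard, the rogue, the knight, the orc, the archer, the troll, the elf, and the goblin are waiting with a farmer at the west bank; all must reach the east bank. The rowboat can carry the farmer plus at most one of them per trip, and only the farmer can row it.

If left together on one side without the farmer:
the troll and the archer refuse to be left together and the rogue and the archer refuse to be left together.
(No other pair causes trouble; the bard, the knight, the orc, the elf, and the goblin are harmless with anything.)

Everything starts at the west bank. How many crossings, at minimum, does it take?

17

Counting alone: the farmer can take at most 1 across per trip to the east bank, so moving all 8 needs at least 8 loaded trips out, with a return between consecutive ones — at least 15 crossings.
The safety rule pushes this higher. Following every safe sequence of crossings, the most of the 8 that can be at the east bank as the rowboat arrives there on crossing 15 is 7 — never all 8.
So no plan with fewer than 17 crossings exists, and this one achieves 17:
1. Farmer goes to the east bank with the archer.
2. Farmer goes back to the west bank alone.
3. Farmer goes to the east bank with the bard.
4. Farmer goes back to the west bank alone.
5. Farmer goes to the east bank with the rogue.
6. Farmer goes back to the west bank with the archer.
7. Farmer goes to the east bank with the troll.
8. Farmer goes back to the west bank alone.
9. Farmer goes to the east bank with the knight.
10. Farmer goes back to the west bank alone.
11. Farmer goes to the east bank with the orc.
12. Farmer goes back to the west bank alone.
13. Farmer goes to the east bank with the elf.
14. Farmer goes back to the west bank alone.
15. Farmer goes to the east bank with the goblin.
16. Farmer goes back to the west bank alone.
17. Farmer goes to the east bank with the archer.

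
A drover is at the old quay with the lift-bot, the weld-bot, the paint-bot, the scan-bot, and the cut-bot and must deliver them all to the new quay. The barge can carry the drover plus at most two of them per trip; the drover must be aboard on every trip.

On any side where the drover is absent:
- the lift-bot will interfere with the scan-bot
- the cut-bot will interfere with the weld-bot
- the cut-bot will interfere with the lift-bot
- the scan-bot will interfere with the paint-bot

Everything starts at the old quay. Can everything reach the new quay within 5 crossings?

No

Counting alone: the drover can take at most 2 across per trip to the new quay, so moving all 5 needs at least 3 loaded trips out, with a return between consecutive ones — at least 5 crossings.
The safety rule pushes this higher. Following every safe sequence of crossings, the most of the 5 that can be at the new quay as the barge arrives there on crossing 5 is 4 — never all 5.
So the move cannot be finished within 5 crossings. (The shortest complete plan takes 7:)
1. Drover goes to the new quay with the cut-bot and the scan-bot.
2. Drover goes back to the old quay alone.
3. Drover goes to the new quay with the lift-bot.
4. Drover goes back to the old quay with the cut-bot and the scan-bot.
5. Drover goes to the new quay with the paint-bot and the weld-bot.
6. Drover goes back to the old quay alone.
7. Drover goes to the new quay with the cut-bot and the scan-bot.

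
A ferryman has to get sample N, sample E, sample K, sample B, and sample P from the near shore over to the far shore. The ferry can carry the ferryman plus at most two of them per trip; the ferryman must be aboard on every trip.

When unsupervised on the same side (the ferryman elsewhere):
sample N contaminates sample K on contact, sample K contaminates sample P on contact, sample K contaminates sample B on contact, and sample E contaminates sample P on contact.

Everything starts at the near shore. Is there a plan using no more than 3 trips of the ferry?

No

Counting alone: the ferryman can take at most 2 across per trip to the far shore, so moving all 5 needs at least 3 loaded trips out, with a return between consecutive ones — at least 5 crossings.
Since 3 < 5, 3 crossings cannot be enough. (The shortest complete plan in fact takes 5:)
1. Ferryman goes to the far shore with sample E and sample K.  [the near shore: sample B, sample N, sample P | the far shore: sample E, sample K]
2. Ferryman goes back to the near shore alone.  [the near shore: sample B, sample N, sample P | the far shore: sample E, sample K]
3. Ferryman goes to the far shore with sample B and sample N.  [the near shore: sample P | the far shore: sample B, sample E, sample K, sample N]
4. Ferryman goes back to the near shore with sample K.  [the near shore: sample K, sample P | the far shore: sample B, sample E, sample N]
5. Ferryman goes to the far shore with sample K and sample P.  [the near shore: — | the far shore: sample B, sample E, sample K, sample N, sample P]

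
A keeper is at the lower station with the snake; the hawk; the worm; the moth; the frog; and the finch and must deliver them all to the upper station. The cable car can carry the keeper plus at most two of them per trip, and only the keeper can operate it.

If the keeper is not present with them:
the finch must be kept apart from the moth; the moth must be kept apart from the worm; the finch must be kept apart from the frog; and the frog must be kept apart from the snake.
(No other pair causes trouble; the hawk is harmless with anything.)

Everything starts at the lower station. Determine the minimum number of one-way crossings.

Counting alone: the keeper can take at most 2 across per trip to the upper station, so moving all 6 needs at least 3 loaded trips out, with a return between consecutive ones — at least 5 crossings.
The safety rule pushes this higher. Following every safe sequence of crossings, the most of the 6 that can be at the upper station as the cable car arrives there on crossing 5 is 5 — never all 6.
So no plan with fewer than 7 crossings exists, and this one achieves 7:
1. Keeper goes to the upper station with the frog and the moth.  [the lower station: the finch, the hawk, the snake, the worm | the upper station: the frog, the moth]
2. Keeper goes back to the lower station alone.  [the lower station: the finch, the hawk, the snake, the worm | the upper station: the frog, the moth]
3. Keeper goes to the upper station with the hawk and the snake.  [the lower station: the finch, the worm | the upper station: the frog, the hawk, the moth, the snake]
4. Keeper goes back to the lower station with the frog.  [the lower station: the finch, the frog, the worm | the upper station: the hawk, the moth, the snake]
5. Keeper goes to the upper station with the finch and the worm.  [the lower station: the frog | the upper station: the finch, the hawk, the moth, the snake, the worm]
6. Keeper goes back to the lower station with the moth.  [the lower station: the frog, the moth | the upper station: the finch, the hawk, the snake, the worm]
7. Keeper goes to the upper station with the frog and the moth.  [the lower station: — | the upper station: the finch, the frog, the hawk, the moth, the snake, the worm]

7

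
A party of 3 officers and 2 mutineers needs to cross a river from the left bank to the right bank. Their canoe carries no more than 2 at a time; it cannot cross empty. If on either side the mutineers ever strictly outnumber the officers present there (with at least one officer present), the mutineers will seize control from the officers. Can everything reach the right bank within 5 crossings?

No

Counting alone: each trip to the right bank takes at most 2 across and each return brings at least 1 back, so after t trips out (and t−1 returns) at most 2t − (t−1) of the 5 are across; that first reaches 5 at t = 4, so at least 7 crossings are needed.
Since 5 < 7, 5 crossings cannot be enough. (The shortest complete plan in fact takes 7:)
1. 2 mutineers → the right bank.  (the left bank: 3O 0M; the right bank: 0O 2M)
2. 1 mutineer ← the left bank.  (the left bank: 3O 1M; the right bank: 0O 1M)
3. 2 officers → the right bank.  (the left bank: 1O 1M; the right bank: 2O 1M)
4. 1 officer ← the left bank.  (the left bank: 2O 1M; the right bank: 1O 1M)
5. 1 officer and 1 mutineer → the right bank.  (the left bank: 1O 0M; the right bank: 2O 2M)
6. 1 mutineer ← the left bank.  (the left bank: 1O 1M; the right bank: 2O 1M)
7. 1 officer and 1 mutineer → the right bank.  (the left bank: 0O 0M; the right bank: 3O 2M)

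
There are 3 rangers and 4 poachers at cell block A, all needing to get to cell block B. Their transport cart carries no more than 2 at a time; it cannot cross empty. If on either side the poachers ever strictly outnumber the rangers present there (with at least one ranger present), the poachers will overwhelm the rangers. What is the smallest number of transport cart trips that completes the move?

The poachers already outnumber the rangers at cell block A before anyone moves, so the starting position itself is disallowed.

impossible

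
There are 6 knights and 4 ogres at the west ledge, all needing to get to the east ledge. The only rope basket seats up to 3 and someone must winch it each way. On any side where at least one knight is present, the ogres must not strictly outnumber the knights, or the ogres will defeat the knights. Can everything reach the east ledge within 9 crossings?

Yes

Yes — this plan uses 9 crossings (≤ 9):
1. 2 ogres → the east ledge.  (the west ledge: 6K 2O; the east ledge: 0K 2O)
2. 1 ogre ← the west ledge.  (the west ledge: 6K 3O; the east ledge: 0K 1O)
3. 3 ogres → the east ledge.  (the west ledge: 6K 0O; the east ledge: 0K 4O)
4. 1 ogre ← the west ledge.  (the west ledge: 6K 1O; the east ledge: 0K 3O)
5. 3 knights → the east ledge.  (the west ledge: 3K 1O; the east ledge: 3K 3O)
6. 1 ogre ← the west ledge.  (the west ledge: 3K 2O; the east ledge: 3K 2O)
7. 1 knight and 2 ogres → the east ledge.  (the west ledge: 2K 0O; the east ledge: 4K 4O)
8. 1 ogre ← the west ledge.  (the west ledge: 2K 1O; the east ledge: 4K 3O)
9. 2 knights and 1 ogre → the east ledge.  (the west ledge: 0K 0O; the east ledge: 6K 4O)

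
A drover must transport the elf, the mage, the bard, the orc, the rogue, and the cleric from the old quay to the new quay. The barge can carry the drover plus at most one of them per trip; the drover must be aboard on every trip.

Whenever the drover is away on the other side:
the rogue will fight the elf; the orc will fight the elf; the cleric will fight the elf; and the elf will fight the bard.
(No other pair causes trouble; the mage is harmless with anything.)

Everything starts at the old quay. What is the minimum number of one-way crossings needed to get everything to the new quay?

Following every safe sequence of crossings from the start, the most of the 6 that can be at the new quay as the barge arrives there on crossings 1, 3, 5 is 1, 2, 3 respectively; the best ever achieved is 3 of 6.
From crossing 7 on, no configuration arises that was not already reachable earlier: only 22 distinct safe configurations (who is on which side, and where the barge is) can ever be reached, none of them has everyone across, and every continuation just revisits them. So no valid plan exists.

impossible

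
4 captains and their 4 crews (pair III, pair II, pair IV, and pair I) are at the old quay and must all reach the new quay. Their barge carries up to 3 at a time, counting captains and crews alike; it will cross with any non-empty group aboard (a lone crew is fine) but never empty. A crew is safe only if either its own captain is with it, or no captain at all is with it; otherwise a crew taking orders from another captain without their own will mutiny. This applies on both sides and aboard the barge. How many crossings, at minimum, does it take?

9

Counting alone: each trip to the new quay takes at most 3 across and each return brings at least 1 back, so after t trips out (and t−1 returns) at most 3t − (t−1) of the 8 are across; that first reaches 8 at t = 4, so at least 7 crossings are needed.
The safety rule pushes this higher. Following every safe sequence of crossings, the most of the 8 that can be at the new quay as the barge arrives there on crossing 7 is 7 — never all 8.
So no plan with fewer than 9 crossings exists, and this one achieves 9:
1. captain III and crew III cross → the new quay.
2. captain III crosses ← the old quay.
3. captain II, captain III, and crew II cross → the new quay.
4. captain III and crew III cross ← the old quay.
5. captain I, captain III, and captain IV cross → the new quay.
6. crew II crosses ← the old quay.
7. crew II and crew III cross → the new quay.
8. crew III crosses ← the old quay.
9. crew I, crew III, and crew IV cross → the new quay.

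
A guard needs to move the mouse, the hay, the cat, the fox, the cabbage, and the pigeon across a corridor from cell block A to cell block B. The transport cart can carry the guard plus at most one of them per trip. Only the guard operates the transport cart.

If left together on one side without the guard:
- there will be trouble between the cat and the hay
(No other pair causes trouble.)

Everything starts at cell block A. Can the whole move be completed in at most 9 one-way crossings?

Counting alone: the guard can take at most 1 across per trip to cell block B, so moving all 6 needs at least 6 loaded trips out, with a return between consecutive ones — at least 11 crossings.
Since 9 < 11, 9 crossings cannot be enough. (The shortest complete plan in fact takes 11:)
1. Guard goes to cell block B with the hay.  [cell block A: the cabbage, the cat, the fox, the mouse, the pigeon | cell block B: the hay]
2. Guard goes back to cell block A alone.  [cell block A: the cabbage, the cat, the fox, the mouse, the pigeon | cell block B: the hay]
3. Guard goes to cell block B with the mouse.  [cell block A: the cabbage, the cat, the fox, the pigeon | cell block B: the hay, the mouse]
4. Guard goes back to cell block A alone.  [cell block A: the cabbage, the cat, the fox, the pigeon | cell block B: the hay, the mouse]
5. Guard goes to cell block B with the fox.  [cell block A: the cabbage, the cat, the pigeon | cell block B: the fox, the hay, the mouse]
6. Guard goes back to cell block A alone.  [cell block A: the cabbage, the cat, the pigeon | cell block B: the fox, the hay, the mouse]
7. Guard goes to cell block B with the cabbage.  [cell block A: the cat, the pigeon | cell block B: the cabbage, the fox, the hay, the mouse]
8. Guard goes back to cell block A alone.  [cell block A: the cat, the pigeon | cell block B: the cabbage, the fox, the hay, the mouse]
9. Guard goes to cell block B with the pigeon.  [cell block A: the cat | cell block B: the cabbage, the fox, the hay, the mouse, the pigeon]
10. Guard goes back to cell block A alone.  [cell block A: the cat | cell block B: the cabbage, the fox, the hay, the mouse, the pigeon]
11. Guard goes to cell block B with the cat.  [cell block A: — | cell block B: the cabbage, the cat, the fox, the hay, the mouse, the pigeon]

No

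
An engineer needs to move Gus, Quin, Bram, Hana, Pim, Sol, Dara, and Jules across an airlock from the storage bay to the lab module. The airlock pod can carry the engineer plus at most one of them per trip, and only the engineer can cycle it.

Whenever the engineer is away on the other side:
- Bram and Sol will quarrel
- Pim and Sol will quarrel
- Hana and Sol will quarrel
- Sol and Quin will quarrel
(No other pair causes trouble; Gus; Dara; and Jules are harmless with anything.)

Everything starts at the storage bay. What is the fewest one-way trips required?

impossible

Following every safe sequence of crossings from the start, the most of the 8 that can be at the lab module as the airlock pod arrives there on crossings 1, 3, 5, 7, 9 is 1, 2, 3, 4, 5 respectively; the best ever achieved is 5 of 8.
From crossing 11 on, no configuration arises that was not already reachable earlier: only 88 distinct safe configurations (who is on which side, and where the airlock pod is) can ever be reached, none of them has everyone across, and every continuation just revisits them. So no valid plan exists.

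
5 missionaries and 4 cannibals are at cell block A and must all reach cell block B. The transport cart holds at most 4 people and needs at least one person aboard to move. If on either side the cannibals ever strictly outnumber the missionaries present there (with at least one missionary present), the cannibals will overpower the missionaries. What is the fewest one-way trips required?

5

Counting alone: each trip to cell block B takes at most 4 across and each return brings at least 1 back, so after t trips out (and t−1 returns) at most 4t − (t−1) of the 9 are across; that first reaches 9 at t = 3, so at least 5 crossings are needed.
The plan below uses exactly 5 crossings, so it is optimal:
1. 3 cannibals → cell block B.  (cell block A: 5M 1C; cell block B: 0M 3C)
2. 1 cannibal ← cell block A.  (cell block A: 5M 2C; cell block B: 0M 2C)
3. 3 missionaries and 1 cannibal → cell block B.  (cell block A: 2M 1C; cell block B: 3M 3C)
4. 1 cannibal ← cell block A.  (cell block A: 2M 2C; cell block B: 3M 2C)
5. 2 missionaries and 2 cannibals → cell block B.  (cell block A: 0M 0C; cell block B: 5M 4C)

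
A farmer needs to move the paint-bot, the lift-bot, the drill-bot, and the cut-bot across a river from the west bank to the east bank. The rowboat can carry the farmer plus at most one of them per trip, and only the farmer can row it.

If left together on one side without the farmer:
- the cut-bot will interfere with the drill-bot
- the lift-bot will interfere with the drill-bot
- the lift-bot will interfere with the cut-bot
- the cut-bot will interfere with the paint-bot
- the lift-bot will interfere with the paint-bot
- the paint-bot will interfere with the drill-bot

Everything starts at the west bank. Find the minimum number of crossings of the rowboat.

Whatever the first load, the items left behind include a forbidden pair without the farmer. No opening move is safe, so no plan exists.

impossible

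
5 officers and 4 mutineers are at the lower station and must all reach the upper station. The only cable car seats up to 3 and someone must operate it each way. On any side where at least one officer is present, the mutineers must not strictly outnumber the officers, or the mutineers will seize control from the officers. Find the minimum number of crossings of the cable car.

Counting alone: each trip to the upper station takes at most 3 across and each return brings at least 1 back, so after t trips out (and t−1 returns) at most 3t − (t−1) of the 9 are across; that first reaches 9 at t = 4, so at least 7 crossings are needed.
The plan below uses exactly 7 crossings, so it is optimal:
1. 3 mutineers → the upper station.  (the lower station: 5O 1M; the upper station: 0O 3M)
2. 1 mutineer ← the lower station.  (the lower station: 5O 2M; the upper station: 0O 2M)
3. 3 officers → the upper station.  (the lower station: 2O 2M; the upper station: 3O 2M)
4. 1 officer ← the lower station.  (the lower station: 3O 2M; the upper station: 2O 2M)
5. 2 officers and 1 mutineer → the upper station.  (the lower station: 1O 1M; the upper station: 4O 3M)
6. 1 officer ← the lower station.  (the lower station: 2O 1M; the upper station: 3O 3M)
7. 2 officers and 1 mutineer → the upper station.  (the lower station: 0O 0M; the upper station: 5O 4M)

7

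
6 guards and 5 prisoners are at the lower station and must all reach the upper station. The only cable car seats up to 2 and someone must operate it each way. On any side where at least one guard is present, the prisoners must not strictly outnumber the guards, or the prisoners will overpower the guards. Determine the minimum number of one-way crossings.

19

Counting alone: each trip to the upper station takes at most 2 across and each return brings at least 1 back, so after t trips out (and t−1 returns) at most 2t − (t−1) of the 11 are across; that first reaches 11 at t = 10, so at least 19 crossings are needed.
The plan below uses exactly 19 crossings, so it is optimal:
1. 2 prisoners → the upper station.  (the lower station: 6G 3P; the upper station: 0G 2P)
2. 1 prisoner ← the lower station.  (the lower station: 6G 4P; the upper station: 0G 1P)
3. 2 prisoners → the upper station.  (the lower station: 6G 2P; the upper station: 0G 3P)
4. 1 prisoner ← the lower station.  (the lower station: 6G 3P; the upper station: 0G 2P)
5. 2 guards → the upper station.  (the lower station: 4G 3P; the upper station: 2G 2P)
6. 1 prisoner ← the lower station.  (the lower station: 4G 4P; the upper station: 2G 1P)
7. 1 guard and 1 prisoner → the upper station.  (the lower station: 3G 3P; the upper station: 3G 2P)
8. 1 guard ← the lower station.  (the lower station: 4G 3P; the upper station: 2G 2P)
9. 1 guard and 1 prisoner → the upper station.  (the lower station: 3G 2P; the upper station: 3G 3P)
10. 1 prisoner ← the lower station.  (the lower station: 3G 3P; the upper station: 3G 2P)
11. 1 guard and 1 prisoner → the upper station.  (the lower station: 2G 2P; the upper station: 4G 3P)
12. 1 guard ← the lower station.  (the lower station: 3G 2P; the upper station: 3G 3P)
13. 1 guard and 1 prisoner → the upper station.  (the lower station: 2G 1P; the upper station: 4G 4P)
14. 1 prisoner ← the lower station.  (the lower station: 2G 2P; the upper station: 4G 3P)
15. 1 guard and 1 prisoner → the upper station.  (the lower station: 1G 1P; the upper station: 5G 4P)
16. 1 guard ← the lower station.  (the lower station: 2G 1P; the upper station: 4G 4P)
17. 1 guard and 1 prisoner → the upper station.  (the lower station: 1G 0P; the upper station: 5G 5P)
18. 1 prisoner ← the lower station.  (the lower station: 1G 1P; the upper station: 5G 4P)
19. 1 guard and 1 prisoner → the upper station.  (the lower station: 0G 0P; the upper station: 6G 5P)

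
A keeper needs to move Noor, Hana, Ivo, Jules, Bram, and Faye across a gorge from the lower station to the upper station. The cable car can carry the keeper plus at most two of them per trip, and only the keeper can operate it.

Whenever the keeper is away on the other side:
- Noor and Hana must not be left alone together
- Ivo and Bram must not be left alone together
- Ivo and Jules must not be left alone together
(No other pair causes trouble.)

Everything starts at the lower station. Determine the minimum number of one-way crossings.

7

Counting alone: the keeper can take at most 2 across per trip to the upper station, so moving all 6 needs at least 3 loaded trips out, with a return between consecutive ones — at least 5 crossings.
The safety rule pushes this higher. Following every safe sequence of crossings, the most of the 6 that can be at the upper station as the cable car arrives there on crossing 5 is 5 — never all 6.
So no plan with fewer than 7 crossings exists, and this one achieves 7:
1. Keeper goes to the upper station with Ivo and Noor.  [the lower station: Bram, Faye, Hana, Jules | the upper station: Ivo, Noor]
2. Keeper goes back to the lower station alone.  [the lower station: Bram, Faye, Hana, Jules | the upper station: Ivo, Noor]
3. Keeper goes to the upper station with Jules.  [the lower station: Bram, Faye, Hana | the upper station: Ivo, Jules, Noor]
4. Keeper goes back to the lower station with Ivo.  [the lower station: Bram, Faye, Hana, Ivo | the upper station: Jules, Noor]
5. Keeper goes to the upper station with Bram and Faye.  [the lower station: Hana, Ivo | the upper station: Bram, Faye, Jules, Noor]
6. Keeper goes back to the lower station alone.  [the lower station: Hana, Ivo | the upper station: Bram, Faye, Jules, Noor]
7. Keeper goes to the upper station with Hana and Ivo.  [the lower station: — | the upper station: Bram, Faye, Hana, Ivo, Jules, Noor]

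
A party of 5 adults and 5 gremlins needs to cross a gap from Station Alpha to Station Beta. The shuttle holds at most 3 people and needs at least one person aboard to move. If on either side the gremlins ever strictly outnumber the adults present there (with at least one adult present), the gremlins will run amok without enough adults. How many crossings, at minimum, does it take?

Counting alone: each trip to Station Beta takes at most 3 across and each return brings at least 1 back, so after t trips out (and t−1 returns) at most 3t − (t−1) of the 10 are across; that first reaches 10 at t = 5, so at least 9 crossings are needed.
The safety rule pushes this higher. Following every safe sequence of crossings, the most of the 10 that can be at Station Beta as the shuttle arrives there on crossing 9 is 9 — never all 10.
So no plan with fewer than 11 crossings exists, and this one achieves 11:
1. 2 gremlins → Station Beta.  (Station Alpha: 5A 3G; Station Beta: 0A 2G)
2. 1 gremlin ← Station Alpha.  (Station Alpha: 5A 4G; Station Beta: 0A 1G)
3. 3 gremlins → Station Beta.  (Station Alpha: 5A 1G; Station Beta: 0A 4G)
4. 1 gremlin ← Station Alpha.  (Station Alpha: 5A 2G; Station Beta: 0A 3G)
5. 3 adults → Station Beta.  (Station Alpha: 2A 2G; Station Beta: 3A 3G)
6. 1 adult and 1 gremlin ← Station Alpha.  (Station Alpha: 3A 3G; Station Beta: 2A 2G)
7. 3 adults → Station Beta.  (Station Alpha: 0A 3G; Station Beta: 5A 2G)
8. 1 gremlin ← Station Alpha.  (Station Alpha: 0A 4G; Station Beta: 5A 1G)
9. 2 gremlins → Station Beta.  (Station Alpha: 0A 2G; Station Beta: 5A 3G)
10. 1 gremlin ← Station Alpha.  (Station Alpha: 0A 3G; Station Beta: 5A 2G)
11. 3 gremlins → Station Beta.  (Station Alpha: 0A 0G; Station Beta: 5A 5G)

11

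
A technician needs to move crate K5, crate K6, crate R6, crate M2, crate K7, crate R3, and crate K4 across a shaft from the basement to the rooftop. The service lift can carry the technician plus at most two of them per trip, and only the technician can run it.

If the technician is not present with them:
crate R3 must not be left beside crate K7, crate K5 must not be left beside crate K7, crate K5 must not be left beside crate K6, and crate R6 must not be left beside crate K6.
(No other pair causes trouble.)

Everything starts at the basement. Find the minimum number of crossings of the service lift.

Counting alone: the technician can take at most 2 across per trip to the rooftop, so moving all 7 needs at least 4 loaded trips out, with a return between consecutive ones — at least 7 crossings.
The safety rule pushes this higher. Following every safe sequence of crossings, the most of the 7 that can be at the rooftop as the service lift arrives there on crossing 7 is 6 — never all 7.
So no plan with fewer than 9 crossings exists, and this one achieves 9:
1. Technician goes to the rooftop with crate K6 and crate K7.  [the basement: crate K4, crate K5, crate M2, crate R3, crate R6 | the rooftop: crate K6, crate K7]
2. Technician goes back to the basement alone.  [the basement: crate K4, crate K5, crate M2, crate R3, crate R6 | the rooftop: crate K6, crate K7]
3. Technician goes to the rooftop with crate K5.  [the basement: crate K4, crate M2, crate R3, crate R6 | the rooftop: crate K5, crate K6, crate K7]
4. Technician goes back to the basement with crate K6 and crate K7.  [the basement: crate K4, crate K6, crate K7, crate M2, crate R3, crate R6 | the rooftop: crate K5]
5. Technician goes to the rooftop with crate R3 and crate R6.  [the basement: crate K4, crate K6, crate K7, crate M2 | the rooftop: crate K5, crate R3, crate R6]
6. Technician goes back to the basement alone.  [the basement: crate K4, crate K6, crate K7, crate M2 | the rooftop: crate K5, crate R3, crate R6]
7. Technician goes to the rooftop with crate K4 and crate M2.  [the basement: crate K6, crate K7 | the rooftop: crate K4, crate K5, crate M2, crate R3, crate R6]
8. Technician goes back to the basement alone.  [the basement: crate K6, crate K7 | the rooftop: crate K4, crate K5, crate M2, crate R3, crate R6]
9. Technician goes to the rooftop with crate K6 and crate K7.  [the basement: — | the rooftop: crate K4, crate K5, crate K6, crate K7, crate M2, crate R3, crate R6]

9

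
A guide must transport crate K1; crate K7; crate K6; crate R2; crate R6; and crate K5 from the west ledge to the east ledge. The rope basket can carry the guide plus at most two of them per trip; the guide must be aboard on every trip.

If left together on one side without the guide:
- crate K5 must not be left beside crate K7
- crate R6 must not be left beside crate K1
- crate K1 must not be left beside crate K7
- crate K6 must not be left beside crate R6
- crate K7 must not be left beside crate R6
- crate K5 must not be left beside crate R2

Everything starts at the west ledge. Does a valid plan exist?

No

Whatever the first load, the items left behind include a forbidden pair without the guide. No opening move is safe, so no plan exists.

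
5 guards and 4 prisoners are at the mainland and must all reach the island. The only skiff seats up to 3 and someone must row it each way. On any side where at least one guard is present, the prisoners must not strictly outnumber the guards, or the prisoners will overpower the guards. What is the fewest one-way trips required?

Counting alone: each trip to the island takes at most 3 across and each return brings at least 1 back, so after t trips out (and t−1 returns) at most 3t − (t−1) of the 9 are across; that first reaches 9 at t = 4, so at least 7 crossings are needed.
The plan below uses exactly 7 crossings, so it is optimal:
1. 3 prisoners → the island.  (the mainland: 5G 1P; the island: 0G 3P)
2. 1 prisoner ← the mainland.  (the mainland: 5G 2P; the island: 0G 2P)
3. 3 guards → the island.  (the mainland: 2G 2P; the island: 3G 2P)
4. 1 guard ← the mainland.  (the mainland: 3G 2P; the island: 2G 2P)
5. 2 guards and 1 prisoner → the island.  (the mainland: 1G 1P; the island: 4G 3P)
6. 1 guard ← the mainland.  (the mainland: 2G 1P; the island: 3G 3P)
7. 2 guards and 1 prisoner → the island.  (the mainland: 0G 0P; the island: 5G 4P)

7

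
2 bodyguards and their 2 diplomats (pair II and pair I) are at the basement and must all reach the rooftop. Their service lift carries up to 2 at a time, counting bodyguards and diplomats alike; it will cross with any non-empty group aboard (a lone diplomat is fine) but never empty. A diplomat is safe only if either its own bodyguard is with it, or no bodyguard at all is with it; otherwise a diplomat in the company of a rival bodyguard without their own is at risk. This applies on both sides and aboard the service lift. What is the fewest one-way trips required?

Counting alone: each trip to the rooftop takes at most 2 across and each return brings at least 1 back, so after t trips out (and t−1 returns) at most 2t − (t−1) of the 4 are across; that first reaches 4 at t = 3, so at least 5 crossings are needed.
The plan below uses exactly 5 crossings, so it is optimal:
1. bodyguard II and diplomat II cross → the rooftop.
2. bodyguard II crosses ← the basement.
3. bodyguard I and bodyguard II cross → the rooftop.
4. bodyguard I crosses ← the basement.
5. bodyguard I and diplomat I cross → the rooftop.

5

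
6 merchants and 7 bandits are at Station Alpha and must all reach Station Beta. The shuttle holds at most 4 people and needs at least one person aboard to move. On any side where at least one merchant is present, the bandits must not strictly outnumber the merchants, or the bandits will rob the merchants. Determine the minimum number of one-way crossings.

impossible

The bandits already outnumber the merchants at Station Alpha before anyone moves, so the starting position itself is disallowed.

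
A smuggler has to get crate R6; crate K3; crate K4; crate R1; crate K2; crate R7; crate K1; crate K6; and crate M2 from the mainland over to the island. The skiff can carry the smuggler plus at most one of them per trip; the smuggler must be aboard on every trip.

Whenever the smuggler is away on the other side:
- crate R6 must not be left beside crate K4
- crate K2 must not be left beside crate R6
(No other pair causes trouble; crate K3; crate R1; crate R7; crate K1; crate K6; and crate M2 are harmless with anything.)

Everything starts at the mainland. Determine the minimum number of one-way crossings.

19

Counting alone: the smuggler can take at most 1 across per trip to the island, so moving all 9 needs at least 9 loaded trips out, with a return between consecutive ones — at least 17 crossings.
The safety rule pushes this higher. Following every safe sequence of crossings, the most of the 9 that can be at the island as the skiff arrives there on crossing 17 is 8 — never all 9.
So no plan with fewer than 19 crossings exists, and this one achieves 19:
1. Smuggler goes to the island with crate R6.  [the mainland: crate K1, crate K2, crate K3, crate K4, crate K6, crate M2, crate R1, crate R7 | the island: crate R6]
2. Smuggler goes back to the mainland alone.  [the mainland: crate K1, crate K2, crate K3, crate K4, crate K6, crate M2, crate R1, crate R7 | the island: crate R6]
3. Smuggler goes to the island with crate K3.  [the mainland: crate K1, crate K2, crate K4, crate K6, crate M2, crate R1, crate R7 | the island: crate K3, crate R6]
4. Smuggler goes back to the mainland alone.  [the mainland: crate K1, crate K2, crate K4, crate K6, crate M2, crate R1, crate R7 | the island: crate K3, crate R6]
5. Smuggler goes to the island with crate K4.  [the mainland: crate K1, crate K2, crate K6, crate M2, crate R1, crate R7 | the island: crate K3, crate K4, crate R6]
6. Smuggler goes back to the mainland with crate R6.  [the mainland: crate K1, crate K2, crate K6, crate M2, crate R1, crate R6, crate R7 | the island: crate K3, crate K4]
7. Smuggler goes to the island with crate K2.  [the mainland: crate K1, crate K6, crate M2, crate R1, crate R6, crate R7 | the island: crate K2, crate K3, crate K4]
8. Smuggler goes back to the mainland alone.  [the mainland: crate K1, crate K6, crate M2, crate R1, crate R6, crate R7 | the island: crate K2, crate K3, crate K4]
9. Smuggler goes to the island with crate R1.  [the mainland: crate K1, crate K6, crate M2, crate R6, crate R7 | the island: crate K2, crate K3, crate K4, crate R1]
10. Smuggler goes back to the mainland alone.  [the mainland: crate K1, crate K6, crate M2, crate R6, crate R7 | the island: crate K2, crate K3, crate K4, crate R1]
11. Smuggler goes to the island with crate R7.  [the mainland: crate K1, crate K6, crate M2, crate R6 | the island: crate K2, crate K3, crate K4, crate R1, crate R7]
12. Smuggler goes back to the mainland alone.  [the mainland: crate K1, crate K6, crate M2, crate R6 | the island: crate K2, crate K3, crate K4, crate R1, crate R7]
13. Smuggler goes to the island with crate K1.  [the mainland: crate K6, crate M2, crate R6 | the island: crate K1, crate K2, crate K3, crate K4, crate R1, crate R7]
14. Smuggler goes back to the mainland alone.  [the mainland: crate K6, crate M2, crate R6 | the island: crate K1, crate K2, crate K3, crate K4, crate R1, crate R7]
15. Smuggler goes to the island with crate K6.  [the mainland: crate M2, crate R6 | the island: crate K1, crate K2, crate K3, crate K4, crate K6, crate R1, crate R7]
16. Smuggler goes back to the mainland alone.  [the mainland: crate M2, crate R6 | the island: crate K1, crate K2, crate K3, crate K4, crate K6, crate R1, crate R7]
17. Smuggler goes to the island with crate M2.  [the mainland: crate R6 | the island: crate K1, crate K2, crate K3, crate K4, crate K6, crate M2, crate R1, crate R7]
18. Smuggler goes back to the mainland alone.  [the mainland: crate R6 | the island: crate K1, crate K2, crate K3, crate K4, crate K6, crate M2, crate R1, crate R7]
19. Smuggler goes to the island with crate R6.  [the mainland: — | the island: crate K1, crate K2, crate K3, crate K4, crate K6, crate M2, crate R1, crate R6, crate R7]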